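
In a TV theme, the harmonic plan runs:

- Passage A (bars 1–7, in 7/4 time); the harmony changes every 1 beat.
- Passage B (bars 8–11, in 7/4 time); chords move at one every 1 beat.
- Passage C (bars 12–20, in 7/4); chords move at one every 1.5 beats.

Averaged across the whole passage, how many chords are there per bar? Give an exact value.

A: 7 × 7 = 49 beats ÷ 1 = 49 chords.
B: 4 × 7 = 28 beats ÷ 1 = 28 chords.
C: 9 × 7 = 63 beats ÷ 1.5 = 42 chords.
Overall: 119 chords over 20 bars → 119/20 = 5.95 chords per bar.

5.95 chords per bar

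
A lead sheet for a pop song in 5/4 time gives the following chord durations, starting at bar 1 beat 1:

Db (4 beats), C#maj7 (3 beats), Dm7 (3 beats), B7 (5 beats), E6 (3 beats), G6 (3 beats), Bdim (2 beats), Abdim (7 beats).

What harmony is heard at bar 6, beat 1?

Abdim

Beat 1 of bar 6 is beat (6−1)×5 + 1 = 26 overall.
Running totals: Db ends at 4, C#maj7 ends at 7, Dm7 ends at 10, B7 ends at 15, E6 ends at 18, G6 ends at 21, Bdim ends at 23, Abdim ends at 30.
Beat 26 falls within Abdim.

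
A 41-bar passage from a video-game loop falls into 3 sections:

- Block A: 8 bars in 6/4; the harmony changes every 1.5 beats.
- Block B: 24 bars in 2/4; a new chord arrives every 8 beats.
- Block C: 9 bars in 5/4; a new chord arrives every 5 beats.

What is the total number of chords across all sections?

A has 48 beats and chords last 1.5 each, so 32 chords.
B has 48 beats and chords last 8 each, so 6 chords.
C has 45 beats and chords last 5 each, so 9 chords.
Total: 32 + 6 + 9 = 47.

47 chords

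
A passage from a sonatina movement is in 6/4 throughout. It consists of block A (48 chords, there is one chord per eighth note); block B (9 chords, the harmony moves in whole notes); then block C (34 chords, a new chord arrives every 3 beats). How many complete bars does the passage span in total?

27 bars

A: 48 × 0.5 = 24 beats = 4 bars.
B: 9 × 4 = 36 beats = 6 bars.
C: 34 × 3 = 102 beats = 17 bars.
Total: 4 + 6 + 17 = 27 bars.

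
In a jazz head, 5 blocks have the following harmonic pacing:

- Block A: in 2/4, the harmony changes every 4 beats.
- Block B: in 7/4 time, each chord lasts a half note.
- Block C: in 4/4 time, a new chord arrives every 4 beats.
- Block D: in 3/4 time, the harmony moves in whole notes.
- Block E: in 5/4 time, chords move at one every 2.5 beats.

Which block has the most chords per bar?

A: 2 beats/bar ÷ 4 beats/chord = 0.5 chords/bar.
B: 7 beats/bar ÷ 2 beats/chord = 3.5 chords/bar.
C: 4 beats/bar ÷ 4 beats/chord = 1 chord/bar.
D: 3 beats/bar ÷ 4 beats/chord = 0.75 chords/bar.
E: 5 beats/bar ÷ 2.5 beats/chord = 2 chords/bar.
Fastest is B at 3.5 chords/bar.

Block B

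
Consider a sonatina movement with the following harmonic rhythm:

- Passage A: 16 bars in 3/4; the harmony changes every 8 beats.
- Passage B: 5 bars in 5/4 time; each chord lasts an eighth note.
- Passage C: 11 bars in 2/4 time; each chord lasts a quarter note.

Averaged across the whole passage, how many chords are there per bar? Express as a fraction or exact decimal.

39/16 chords per bar

A: 16 × 3 = 48 beats ÷ 8 = 6 chords.
B: 5 × 5 = 25 beats ÷ 0.5 = 50 chords.
C: 11 × 2 = 22 beats ÷ 1 = 22 chords.
Overall: 78 chords over 32 bars → 78/32 = 39/16 chords per bar.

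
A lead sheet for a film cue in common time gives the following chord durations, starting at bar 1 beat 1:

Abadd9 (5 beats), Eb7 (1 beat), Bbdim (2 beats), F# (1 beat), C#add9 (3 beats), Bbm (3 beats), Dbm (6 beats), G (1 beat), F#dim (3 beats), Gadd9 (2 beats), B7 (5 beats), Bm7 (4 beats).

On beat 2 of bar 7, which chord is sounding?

Gadd9

Beat 2 of bar 7 is beat (7−1)×4 + 2 = 26 overall.
Running totals: Abadd9 ends at 5, Eb7 ends at 6, Bbdim ends at 8, F# ends at 9, C#add9 ends at 12, Bbm ends at 15, Dbm ends at 21, G ends at 22, F#dim ends at 25, Gadd9 ends at 27.
Beat 26 falls within Gadd9.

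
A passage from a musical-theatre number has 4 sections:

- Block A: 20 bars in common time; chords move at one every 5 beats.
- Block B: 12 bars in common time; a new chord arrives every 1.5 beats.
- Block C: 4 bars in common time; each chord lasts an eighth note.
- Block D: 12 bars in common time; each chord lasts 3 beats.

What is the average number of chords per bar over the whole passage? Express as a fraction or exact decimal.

A: 20 × 4 = 80 beats ÷ 5 = 16 chords.
B: 12 × 4 = 48 beats ÷ 1.5 = 32 chords.
C: 4 × 4 = 16 beats ÷ 0.5 = 32 chords.
D: 12 × 4 = 48 beats ÷ 3 = 16 chords.
Overall: 96 chords over 48 bars → 96/48 = 2 chords per bar.

2 chords per bar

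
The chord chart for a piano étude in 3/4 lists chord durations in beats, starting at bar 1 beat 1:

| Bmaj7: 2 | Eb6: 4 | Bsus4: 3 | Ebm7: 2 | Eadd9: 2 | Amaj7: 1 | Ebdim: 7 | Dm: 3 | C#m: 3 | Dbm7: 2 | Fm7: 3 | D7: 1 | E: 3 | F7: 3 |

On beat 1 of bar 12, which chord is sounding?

Beat 1 of bar 12 is beat (12−1)×3 + 1 = 34 overall.
Running totals: Bmaj7 ends at 2, Eb6 ends at 6, Bsus4 ends at 9, Ebm7 ends at 11, Eadd9 ends at 13, Amaj7 ends at 14, Ebdim ends at 21, Dm ends at 24, C#m ends at 27, Dbm7 ends at 29, Fm7 ends at 32, D7 ends at 33, E ends at 36.
Beat 34 falls within E.

E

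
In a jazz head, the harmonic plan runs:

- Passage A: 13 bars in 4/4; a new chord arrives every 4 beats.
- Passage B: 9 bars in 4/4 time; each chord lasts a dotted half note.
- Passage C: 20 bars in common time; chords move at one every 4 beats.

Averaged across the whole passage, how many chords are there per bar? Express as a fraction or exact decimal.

A: 13 bars of 4 beats is 52 beats; at 4 beats each that's 13 chords.
B: 9 bars of 4 beats is 36 beats; at 3 beats each that's 12 chords.
C: 20 bars of 4 beats is 80 beats; at 4 beats each that's 20 chords.
Overall: 45 chords over 42 bars → 45/42 = 15/14 chords per bar.

15/14 chords per bar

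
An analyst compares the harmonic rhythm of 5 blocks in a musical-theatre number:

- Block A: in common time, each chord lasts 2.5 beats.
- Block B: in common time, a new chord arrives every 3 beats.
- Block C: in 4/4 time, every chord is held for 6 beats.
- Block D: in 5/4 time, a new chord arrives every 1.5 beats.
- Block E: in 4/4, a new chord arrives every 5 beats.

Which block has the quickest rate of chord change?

Block D

A: 4/2.5 = 1.6 chords/bar.
B: 4/3 = 4/3 chords/bar.
C: 4/6 = 2/3 chords/bar.
D: 5/1.5 = 10/3 chords/bar.
E: 4/5 = 0.8 chords/bar.
Fastest is D at 10/3 chords/bar.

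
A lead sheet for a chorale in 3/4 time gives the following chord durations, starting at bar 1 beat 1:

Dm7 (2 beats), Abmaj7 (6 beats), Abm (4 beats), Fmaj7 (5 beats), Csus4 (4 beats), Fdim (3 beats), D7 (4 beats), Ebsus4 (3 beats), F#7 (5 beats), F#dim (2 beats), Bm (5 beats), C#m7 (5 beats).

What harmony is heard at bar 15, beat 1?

Beat 1 of bar 15 is beat (15−1)×3 + 1 = 43 overall.
Running totals: Dm7 ends at 2, Abmaj7 ends at 8, Abm ends at 12, Fmaj7 ends at 17, Csus4 ends at 21, Fdim ends at 24, D7 ends at 28, Ebsus4 ends at 31, F#7 ends at 36, F#dim ends at 38, Bm ends at 43.
Beat 43 falls within Bm.

Bm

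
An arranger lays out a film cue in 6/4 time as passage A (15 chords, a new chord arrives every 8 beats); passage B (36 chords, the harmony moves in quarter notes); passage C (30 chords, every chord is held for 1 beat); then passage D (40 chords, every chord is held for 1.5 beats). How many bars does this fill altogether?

41 bars

A: 15 × 8 = 120 beats = 20 bars.
B: 36 × 1 = 36 beats = 6 bars.
C: 30 × 1 = 30 beats = 5 bars.
D: 40 × 1.5 = 60 beats = 10 bars.
Total: 20 + 6 + 5 + 10 = 41 bars.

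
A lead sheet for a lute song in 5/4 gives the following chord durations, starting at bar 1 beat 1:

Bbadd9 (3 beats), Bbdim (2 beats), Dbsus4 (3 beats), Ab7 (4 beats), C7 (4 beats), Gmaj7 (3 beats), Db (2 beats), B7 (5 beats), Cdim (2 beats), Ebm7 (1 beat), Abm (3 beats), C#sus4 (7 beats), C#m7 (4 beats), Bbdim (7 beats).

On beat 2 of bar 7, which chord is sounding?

Beat 2 of bar 7 is beat (7−1)×5 + 2 = 32 overall.
Running totals: Bbadd9 ends at 3, Bbdim ends at 5, Dbsus4 ends at 8, Ab7 ends at 12, C7 ends at 16, Gmaj7 ends at 19, Db ends at 21, B7 ends at 26, Cdim ends at 28, Ebm7 ends at 29, Abm ends at 32.
Beat 32 falls within Abm.

Abm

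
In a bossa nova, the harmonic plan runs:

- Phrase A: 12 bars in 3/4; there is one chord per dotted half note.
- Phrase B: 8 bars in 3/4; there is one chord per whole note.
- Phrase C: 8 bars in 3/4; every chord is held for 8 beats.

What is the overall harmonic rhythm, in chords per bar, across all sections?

0.75 chords per bar

A: 12 bars of 3 beats is 36 beats; at 3 beats each that's 12 chords.
B: 8 bars of 3 beats is 24 beats; at 4 beats each that's 6 chords.
C: 8 bars of 3 beats is 24 beats; at 8 beats each that's 3 chords.
Overall: 21 chords over 28 bars → 21/28 = 0.75 chords per bar.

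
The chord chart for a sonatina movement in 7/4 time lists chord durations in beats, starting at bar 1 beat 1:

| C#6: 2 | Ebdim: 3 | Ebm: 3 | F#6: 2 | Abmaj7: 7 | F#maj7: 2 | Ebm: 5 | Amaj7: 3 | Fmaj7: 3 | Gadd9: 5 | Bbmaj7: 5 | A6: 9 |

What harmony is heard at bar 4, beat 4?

Amaj7

Beat 4 of bar 4 is beat (4−1)×7 + 4 = 25 overall.
Running totals: C#6 ends at 2, Ebdim ends at 5, Ebm ends at 8, F#6 ends at 10, Abmaj7 ends at 17, F#maj7 ends at 19, Ebm ends at 24, Amaj7 ends at 27.
Beat 25 falls within Amaj7.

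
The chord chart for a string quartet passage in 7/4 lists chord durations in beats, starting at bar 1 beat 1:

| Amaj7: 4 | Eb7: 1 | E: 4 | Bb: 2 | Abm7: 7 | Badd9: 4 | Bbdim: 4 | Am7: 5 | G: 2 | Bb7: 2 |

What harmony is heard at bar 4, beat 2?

Beat 2 of bar 4 is beat (4−1)×7 + 2 = 23 overall.
Running totals: Amaj7 ends at 4, Eb7 ends at 5, E ends at 9, Bb ends at 11, Abm7 ends at 18, Badd9 ends at 22, Bbdim ends at 26.
Beat 23 falls within Bbdim.

Bbdim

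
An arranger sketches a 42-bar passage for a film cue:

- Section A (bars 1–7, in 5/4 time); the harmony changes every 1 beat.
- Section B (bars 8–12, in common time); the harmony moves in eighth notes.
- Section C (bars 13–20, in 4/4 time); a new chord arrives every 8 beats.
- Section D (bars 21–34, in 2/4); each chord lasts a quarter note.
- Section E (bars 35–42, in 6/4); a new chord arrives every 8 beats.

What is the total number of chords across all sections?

A: 7 bars × 5 beats = 35 beats; 1 beat/chord → 35 chords.
B: 5 bars × 4 beats = 20 beats; 0.5 beats/chord → 40 chords.
C: 8 bars × 4 beats = 32 beats; 8 beats/chord → 4 chords.
D: 14 bars × 2 beats = 28 beats; 1 beat/chord → 28 chords.
E: 8 bars × 6 beats = 48 beats; 8 beats/chord → 6 chords.
Total: 35 + 40 + 4 + 28 + 6 = 113.

113 chords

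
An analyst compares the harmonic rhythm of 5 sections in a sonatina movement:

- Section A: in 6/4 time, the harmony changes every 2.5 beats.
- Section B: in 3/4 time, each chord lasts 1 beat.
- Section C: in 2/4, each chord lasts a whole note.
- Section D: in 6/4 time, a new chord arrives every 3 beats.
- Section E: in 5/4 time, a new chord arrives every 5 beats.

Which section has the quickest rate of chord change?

Section B

A: 6 beats/bar ÷ 2.5 beats/chord = 2.4 chords/bar.
B: 3 beats/bar ÷ 1 beat/chord = 3 chords/bar.
C: 2 beats/bar ÷ 4 beats/chord = 0.5 chords/bar.
D: 6 beats/bar ÷ 3 beats/chord = 2 chords/bar.
E: 5 beats/bar ÷ 5 beats/chord = 1 chord/bar.
Fastest is B at 3 chords/bar.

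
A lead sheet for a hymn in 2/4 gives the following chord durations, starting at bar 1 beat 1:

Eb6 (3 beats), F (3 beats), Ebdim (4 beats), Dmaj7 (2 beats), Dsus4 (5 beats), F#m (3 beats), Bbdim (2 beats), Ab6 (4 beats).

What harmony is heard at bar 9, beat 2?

F#m

Beat 2 of bar 9 is beat (9−1)×2 + 2 = 18 overall.
Running totals: Eb6 ends at 3, F ends at 6, Ebdim ends at 10, Dmaj7 ends at 12, Dsus4 ends at 17, F#m ends at 20.
Beat 18 falls within F#m.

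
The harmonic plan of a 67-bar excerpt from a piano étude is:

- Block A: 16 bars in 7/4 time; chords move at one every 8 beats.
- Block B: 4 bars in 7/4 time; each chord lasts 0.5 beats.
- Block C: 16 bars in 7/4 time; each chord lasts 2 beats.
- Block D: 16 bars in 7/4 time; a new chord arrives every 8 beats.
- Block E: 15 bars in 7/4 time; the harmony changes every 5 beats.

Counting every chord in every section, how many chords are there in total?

161 chords

A has 112 beats and chords last 8 each, so 14 chords.
B has 28 beats and chords last 0.5 each, so 56 chords.
C has 112 beats and chords last 2 each, so 56 chords.
D has 112 beats and chords last 8 each, so 14 chords.
E has 105 beats and chords last 5 each, so 21 chords.
Total: 14 + 56 + 56 + 14 + 21 = 161.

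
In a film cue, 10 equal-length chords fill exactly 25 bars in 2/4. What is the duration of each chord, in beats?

25 bars × 2 beats/bar = 50 beats total.
50 beats ÷ 10 chords = 5 beats per chord.

5 beats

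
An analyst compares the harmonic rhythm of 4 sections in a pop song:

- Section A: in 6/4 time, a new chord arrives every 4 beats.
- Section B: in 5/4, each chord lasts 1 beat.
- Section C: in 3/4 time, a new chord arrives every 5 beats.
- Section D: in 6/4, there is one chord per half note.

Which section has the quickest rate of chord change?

Section B

A: 6/4 = 1.5 chords/bar.
B: 5/1 = 5 chords/bar.
C: 3/5 = 0.6 chords/bar.
D: 6/2 = 3 chords/bar.
Fastest is B at 5 chords/bar.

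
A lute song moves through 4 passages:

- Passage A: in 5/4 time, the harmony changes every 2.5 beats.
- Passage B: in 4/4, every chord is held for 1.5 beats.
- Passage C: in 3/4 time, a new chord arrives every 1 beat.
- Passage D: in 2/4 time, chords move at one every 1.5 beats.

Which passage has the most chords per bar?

Passage C

A: 5 beats/bar ÷ 2.5 beats/chord = 2 chords/bar.
B: 4 beats/bar ÷ 1.5 beats/chord = 8/3 chords/bar.
C: 3 beats/bar ÷ 1 beat/chord = 3 chords/bar.
D: 2 beats/bar ÷ 1.5 beats/chord = 4/3 chords/bar.
Fastest is C at 3 chords/bar.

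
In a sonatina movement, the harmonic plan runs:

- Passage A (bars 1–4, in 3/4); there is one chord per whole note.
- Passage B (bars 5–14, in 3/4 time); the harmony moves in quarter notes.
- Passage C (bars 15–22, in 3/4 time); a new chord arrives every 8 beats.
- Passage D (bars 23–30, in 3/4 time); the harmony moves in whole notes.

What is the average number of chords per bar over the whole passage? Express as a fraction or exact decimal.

1.4 chords per bar

A: 4 × 3 = 12 beats ÷ 4 = 3 chords.
B: 10 × 3 = 30 beats ÷ 1 = 30 chords.
C: 8 × 3 = 24 beats ÷ 8 = 3 chords.
D: 8 × 3 = 24 beats ÷ 4 = 6 chords.
Overall: 42 chords over 30 bars → 42/30 = 1.4 chords per bar.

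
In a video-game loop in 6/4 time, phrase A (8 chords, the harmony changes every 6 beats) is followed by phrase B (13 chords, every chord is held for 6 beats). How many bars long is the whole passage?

21 bars

A: 8 × 6 = 48 beats = 8 bars.
B: 13 × 6 = 78 beats = 13 bars.
Total: 8 + 13 = 21 bars.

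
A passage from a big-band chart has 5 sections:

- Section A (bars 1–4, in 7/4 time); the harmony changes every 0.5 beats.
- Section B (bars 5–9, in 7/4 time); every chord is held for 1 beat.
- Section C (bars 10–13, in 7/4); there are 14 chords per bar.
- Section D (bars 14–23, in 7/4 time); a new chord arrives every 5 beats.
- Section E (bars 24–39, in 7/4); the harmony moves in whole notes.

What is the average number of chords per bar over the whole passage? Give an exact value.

A: 4 bars of 7 beats is 28 beats; at 0.5 beats each that's 56 chords.
B: 5 bars of 7 beats is 35 beats; at 1 beat each that's 35 chords.
C: 4 bars of 7 beats is 28 beats; at 0.5 beats each that's 56 chords.
D: 10 bars of 7 beats is 70 beats; at 5 beats each that's 14 chords.
E: 16 bars of 7 beats is 112 beats; at 4 beats each that's 28 chords.
Overall: 189 chords over 39 bars → 189/39 = 63/13 chords per bar.

63/13 chords per bar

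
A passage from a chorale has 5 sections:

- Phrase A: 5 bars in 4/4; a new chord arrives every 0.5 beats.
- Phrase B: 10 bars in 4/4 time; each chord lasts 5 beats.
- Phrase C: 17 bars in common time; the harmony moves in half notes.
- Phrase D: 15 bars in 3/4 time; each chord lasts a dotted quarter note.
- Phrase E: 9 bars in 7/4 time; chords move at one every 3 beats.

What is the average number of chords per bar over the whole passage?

A: 5 bars of 4 beats is 20 beats; at 0.5 beats each that's 40 chords.
B: 10 bars of 4 beats is 40 beats; at 5 beats each that's 8 chords.
C: 17 bars of 4 beats is 68 beats; at 2 beats each that's 34 chords.
D: 15 bars of 3 beats is 45 beats; at 1.5 beats each that's 30 chords.
E: 9 bars of 7 beats is 63 beats; at 3 beats each that's 21 chords.
Overall: 133 chords over 56 bars → 133/56 = 2.375 chords per bar.

2.375 chords per bar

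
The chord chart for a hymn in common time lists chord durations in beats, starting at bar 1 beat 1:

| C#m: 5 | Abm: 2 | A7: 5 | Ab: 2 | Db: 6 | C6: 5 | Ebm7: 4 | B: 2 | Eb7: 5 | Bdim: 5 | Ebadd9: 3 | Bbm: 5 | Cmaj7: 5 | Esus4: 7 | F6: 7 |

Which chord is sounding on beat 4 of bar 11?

Beat 4 of bar 11 is beat (11−1)×4 + 4 = 44 overall.
Running totals: C#m ends at 5, Abm ends at 7, A7 ends at 12, Ab ends at 14, Db ends at 20, C6 ends at 25, Ebm7 ends at 29, B ends at 31, Eb7 ends at 36, Bdim ends at 41, Ebadd9 ends at 44.
Beat 44 falls within Ebadd9.

Ebadd9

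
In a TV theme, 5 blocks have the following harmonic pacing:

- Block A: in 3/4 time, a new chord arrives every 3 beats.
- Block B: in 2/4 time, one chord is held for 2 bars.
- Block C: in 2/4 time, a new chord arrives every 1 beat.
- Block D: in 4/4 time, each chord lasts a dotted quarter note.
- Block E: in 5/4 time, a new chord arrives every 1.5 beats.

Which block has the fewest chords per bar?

A: 3/3 = 1 chord/bar.
B: 2/4 = 0.5 chords/bar.
C: 2/1 = 2 chords/bar.
D: 4/1.5 = 8/3 chords/bar.
E: 5/1.5 = 10/3 chords/bar.
Slowest is B at 0.5 chords/bar.

Block B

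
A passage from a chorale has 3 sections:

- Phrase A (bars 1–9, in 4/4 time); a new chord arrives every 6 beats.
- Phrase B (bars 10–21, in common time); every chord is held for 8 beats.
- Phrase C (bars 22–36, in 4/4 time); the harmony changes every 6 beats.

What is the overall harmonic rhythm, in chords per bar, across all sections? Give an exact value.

A: 9 × 4 = 36 beats ÷ 6 = 6 chords.
B: 12 × 4 = 48 beats ÷ 8 = 6 chords.
C: 15 × 4 = 60 beats ÷ 6 = 10 chords.
Overall: 22 chords over 36 bars → 22/36 = 11/18 chords per bar.

11/18 chords per bar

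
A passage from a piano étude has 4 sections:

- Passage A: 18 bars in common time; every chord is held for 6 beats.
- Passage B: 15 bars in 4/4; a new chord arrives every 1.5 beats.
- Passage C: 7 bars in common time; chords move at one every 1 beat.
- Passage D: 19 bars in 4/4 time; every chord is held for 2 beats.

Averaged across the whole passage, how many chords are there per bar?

A: 18 × 4 = 72 beats ÷ 6 = 12 chords.
B: 15 × 4 = 60 beats ÷ 1.5 = 40 chords.
C: 7 × 4 = 28 beats ÷ 1 = 28 chords.
D: 19 × 4 = 76 beats ÷ 2 = 38 chords.
Overall: 118 chords over 59 bars → 118/59 = 2 chords per bar.

2 chords per bar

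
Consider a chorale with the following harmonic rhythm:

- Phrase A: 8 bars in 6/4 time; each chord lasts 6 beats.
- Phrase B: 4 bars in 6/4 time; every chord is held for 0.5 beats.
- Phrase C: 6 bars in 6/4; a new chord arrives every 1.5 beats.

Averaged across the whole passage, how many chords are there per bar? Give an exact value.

40/9 chords per bar

A: 8 × 6 = 48 beats ÷ 6 = 8 chords.
B: 4 × 6 = 24 beats ÷ 0.5 = 48 chords.
C: 6 × 6 = 36 beats ÷ 1.5 = 24 chords.
Overall: 80 chords over 18 bars → 80/18 = 40/9 chords per bar.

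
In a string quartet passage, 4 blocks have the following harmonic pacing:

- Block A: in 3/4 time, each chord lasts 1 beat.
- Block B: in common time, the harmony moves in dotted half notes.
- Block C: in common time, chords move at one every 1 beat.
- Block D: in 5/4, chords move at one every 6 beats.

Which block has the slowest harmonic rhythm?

A: 3 beats/bar ÷ 1 beat/chord = 3 chords/bar.
B: 4 beats/bar ÷ 3 beats/chord = 4/3 chords/bar.
C: 4 beats/bar ÷ 1 beat/chord = 4 chords/bar.
D: 5 beats/bar ÷ 6 beats/chord = 5/6 chords/bar.
Slowest is D at 5/6 chords/bar.

Block D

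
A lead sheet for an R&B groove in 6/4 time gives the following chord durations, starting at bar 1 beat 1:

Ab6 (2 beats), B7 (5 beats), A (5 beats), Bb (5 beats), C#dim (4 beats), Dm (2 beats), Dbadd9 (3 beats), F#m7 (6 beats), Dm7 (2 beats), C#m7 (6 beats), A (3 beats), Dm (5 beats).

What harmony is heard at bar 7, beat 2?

Beat 2 of bar 7 is beat (7−1)×6 + 2 = 38 overall.
Running totals: Ab6 ends at 2, B7 ends at 7, A ends at 12, Bb ends at 17, C#dim ends at 21, Dm ends at 23, Dbadd9 ends at 26, F#m7 ends at 32, Dm7 ends at 34, C#m7 ends at 40.
Beat 38 falls within C#m7.

C#m7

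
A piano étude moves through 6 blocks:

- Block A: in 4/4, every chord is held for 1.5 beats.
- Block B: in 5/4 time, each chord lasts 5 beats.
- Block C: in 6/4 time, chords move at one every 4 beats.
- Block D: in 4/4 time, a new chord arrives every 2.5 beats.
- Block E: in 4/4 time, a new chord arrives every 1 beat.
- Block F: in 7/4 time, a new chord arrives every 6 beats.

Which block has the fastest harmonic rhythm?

Block E

A: 4 beats/bar ÷ 1.5 beats/chord = 8/3 chords/bar.
B: 5 beats/bar ÷ 5 beats/chord = 1 chord/bar.
C: 6 beats/bar ÷ 4 beats/chord = 1.5 chords/bar.
D: 4 beats/bar ÷ 2.5 beats/chord = 1.6 chords/bar.
E: 4 beats/bar ÷ 1 beat/chord = 4 chords/bar.
F: 7 beats/bar ÷ 6 beats/chord = 7/6 chords/bar.
Fastest is E at 4 chords/bar.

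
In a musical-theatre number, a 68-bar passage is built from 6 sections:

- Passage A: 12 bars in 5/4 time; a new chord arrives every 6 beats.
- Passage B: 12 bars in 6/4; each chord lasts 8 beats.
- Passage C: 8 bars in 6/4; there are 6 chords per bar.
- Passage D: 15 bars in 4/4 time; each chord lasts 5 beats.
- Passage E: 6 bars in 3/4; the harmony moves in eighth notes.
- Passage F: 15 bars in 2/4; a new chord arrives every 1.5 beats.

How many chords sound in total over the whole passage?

135 chords

A: 12·5 = 60 beats, 60/6 = 10 chords.
B: 12·6 = 72 beats, 72/8 = 9 chords.
C: 8·6 = 48 beats, 48/1 = 48 chords.
D: 15·4 = 60 beats, 60/5 = 12 chords.
E: 6·3 = 18 beats, 18/0.5 = 36 chords.
F: 15·2 = 30 beats, 30/1.5 = 20 chords.
Total: 10 + 9 + 48 + 12 + 36 + 20 = 135.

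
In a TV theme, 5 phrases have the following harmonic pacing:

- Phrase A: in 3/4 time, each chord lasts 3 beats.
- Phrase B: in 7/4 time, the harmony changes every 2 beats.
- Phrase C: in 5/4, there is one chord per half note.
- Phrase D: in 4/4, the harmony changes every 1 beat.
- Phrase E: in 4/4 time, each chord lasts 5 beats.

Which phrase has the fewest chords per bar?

A: 3 beats/bar ÷ 3 beats/chord = 1 chord/bar.
B: 7 beats/bar ÷ 2 beats/chord = 3.5 chords/bar.
C: 5 beats/bar ÷ 2 beats/chord = 2.5 chords/bar.
D: 4 beats/bar ÷ 1 beat/chord = 4 chords/bar.
E: 4 beats/bar ÷ 5 beats/chord = 0.8 chords/bar.
Slowest is E at 0.8 chords/bar.

Phrase E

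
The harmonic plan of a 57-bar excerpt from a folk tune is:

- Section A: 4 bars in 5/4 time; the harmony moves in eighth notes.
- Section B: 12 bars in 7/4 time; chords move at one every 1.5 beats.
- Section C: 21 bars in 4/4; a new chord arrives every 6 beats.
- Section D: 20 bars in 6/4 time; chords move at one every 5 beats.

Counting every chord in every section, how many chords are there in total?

A: 4 bars × 5 beats = 20 beats; 0.5 beats/chord → 40 chords.
B: 12 bars × 7 beats = 84 beats; 1.5 beats/chord → 56 chords.
C: 21 bars × 4 beats = 84 beats; 6 beats/chord → 14 chords.
D: 20 bars × 6 beats = 120 beats; 5 beats/chord → 24 chords.
Total: 40 + 56 + 14 + 24 = 134.

134 chords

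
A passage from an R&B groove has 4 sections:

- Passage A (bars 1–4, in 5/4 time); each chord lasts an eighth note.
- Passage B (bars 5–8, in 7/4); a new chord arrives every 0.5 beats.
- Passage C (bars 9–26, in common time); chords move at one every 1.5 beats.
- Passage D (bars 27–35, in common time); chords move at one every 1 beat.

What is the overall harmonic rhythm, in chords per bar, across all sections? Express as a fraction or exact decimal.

36/7 chords per bar

A: 4 bars of 5 beats is 20 beats; at 0.5 beats each that's 40 chords.
B: 4 bars of 7 beats is 28 beats; at 0.5 beats each that's 56 chords.
C: 18 bars of 4 beats is 72 beats; at 1.5 beats each that's 48 chords.
D: 9 bars of 4 beats is 36 beats; at 1 beat each that's 36 chords.
Overall: 180 chords over 35 bars → 180/35 = 36/7 chords per bar.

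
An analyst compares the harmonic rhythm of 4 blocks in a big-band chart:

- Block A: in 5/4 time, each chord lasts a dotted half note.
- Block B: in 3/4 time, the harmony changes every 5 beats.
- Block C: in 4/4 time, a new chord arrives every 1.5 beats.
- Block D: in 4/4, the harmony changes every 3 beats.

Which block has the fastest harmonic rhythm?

A: 5 beats/bar ÷ 3 beats/chord = 5/3 chords/bar.
B: 3 beats/bar ÷ 5 beats/chord = 0.6 chords/bar.
C: 4 beats/bar ÷ 1.5 beats/chord = 8/3 chords/bar.
D: 4 beats/bar ÷ 3 beats/chord = 4/3 chords/bar.
Fastest is C at 8/3 chords/bar.

Block C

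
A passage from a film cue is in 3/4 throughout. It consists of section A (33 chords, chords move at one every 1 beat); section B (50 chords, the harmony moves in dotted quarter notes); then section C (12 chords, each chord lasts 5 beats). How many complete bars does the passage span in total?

56 bars

A: 33 × 1 = 33 beats = 11 bars.
B: 50 × 1.5 = 75 beats = 25 bars.
C: 12 × 5 = 60 beats = 20 bars.
Total: 11 + 25 + 20 = 56 bars.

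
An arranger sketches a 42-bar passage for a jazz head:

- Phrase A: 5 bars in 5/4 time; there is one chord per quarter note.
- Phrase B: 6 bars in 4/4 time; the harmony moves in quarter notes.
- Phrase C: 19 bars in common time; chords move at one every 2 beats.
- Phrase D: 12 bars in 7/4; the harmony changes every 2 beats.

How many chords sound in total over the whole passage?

129 chords

A: 5 bars × 5 beats = 25 beats; 1 beat/chord → 25 chords.
B: 6 bars × 4 beats = 24 beats; 1 beat/chord → 24 chords.
C: 19 bars × 4 beats = 76 beats; 2 beats/chord → 38 chords.
D: 12 bars × 7 beats = 84 beats; 2 beats/chord → 42 chords.
Total: 25 + 24 + 38 + 42 = 129.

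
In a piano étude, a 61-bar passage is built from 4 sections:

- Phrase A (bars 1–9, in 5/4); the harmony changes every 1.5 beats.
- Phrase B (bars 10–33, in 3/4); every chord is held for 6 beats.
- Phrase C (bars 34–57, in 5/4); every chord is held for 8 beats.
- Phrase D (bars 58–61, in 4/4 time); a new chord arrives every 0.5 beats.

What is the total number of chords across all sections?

89 chords

A has 45 beats and chords last 1.5 each, so 30 chords.
B has 72 beats and chords last 6 each, so 12 chords.
C has 120 beats and chords last 8 each, so 15 chords.
D has 16 beats and chords last 0.5 each, so 32 chords.
Total: 30 + 12 + 15 + 32 = 89.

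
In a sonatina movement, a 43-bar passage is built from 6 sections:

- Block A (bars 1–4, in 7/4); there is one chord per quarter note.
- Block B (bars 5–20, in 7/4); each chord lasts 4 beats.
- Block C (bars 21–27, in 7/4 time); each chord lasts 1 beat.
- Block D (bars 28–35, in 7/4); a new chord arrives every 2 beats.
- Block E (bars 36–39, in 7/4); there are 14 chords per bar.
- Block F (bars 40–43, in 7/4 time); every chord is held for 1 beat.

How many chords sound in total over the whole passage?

A: 4·7 = 28 beats, 28/1 = 28 chords.
B: 16·7 = 112 beats, 112/4 = 28 chords.
C: 7·7 = 49 beats, 49/1 = 49 chords.
D: 8·7 = 56 beats, 56/2 = 28 chords.
E: 4·7 = 28 beats, 28/0.5 = 56 chords.
F: 4·7 = 28 beats, 28/1 = 28 chords.
Total: 28 + 28 + 49 + 28 + 56 + 28 = 217.

217 chords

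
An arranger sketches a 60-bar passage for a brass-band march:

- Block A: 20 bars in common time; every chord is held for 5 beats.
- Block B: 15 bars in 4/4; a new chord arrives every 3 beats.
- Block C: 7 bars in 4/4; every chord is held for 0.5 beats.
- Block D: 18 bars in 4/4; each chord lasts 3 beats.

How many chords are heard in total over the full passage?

116 chords

A: 20·4 = 80 beats, 80/5 = 16 chords.
B: 15·4 = 60 beats, 60/3 = 20 chords.
C: 7·4 = 28 beats, 28/0.5 = 56 chords.
D: 18·4 = 72 beats, 72/3 = 24 chords.
Total: 16 + 20 + 56 + 24 = 116.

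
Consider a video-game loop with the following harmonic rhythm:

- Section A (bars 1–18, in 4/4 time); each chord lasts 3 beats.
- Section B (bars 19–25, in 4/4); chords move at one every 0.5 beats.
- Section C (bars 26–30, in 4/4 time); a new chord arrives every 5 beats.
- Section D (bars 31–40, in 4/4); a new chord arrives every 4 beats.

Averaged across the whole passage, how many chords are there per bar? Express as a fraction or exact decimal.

2.35 chords per bar

A: 18 bars of 4 beats is 72 beats; at 3 beats each that's 24 chords.
B: 7 bars of 4 beats is 28 beats; at 0.5 beats each that's 56 chords.
C: 5 bars of 4 beats is 20 beats; at 5 beats each that's 4 chords.
D: 10 bars of 4 beats is 40 beats; at 4 beats each that's 10 chords.
Overall: 94 chords over 40 bars → 94/40 = 2.35 chords per bar.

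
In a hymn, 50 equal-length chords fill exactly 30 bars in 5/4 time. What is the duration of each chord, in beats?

30 bars × 5 beats/bar = 150 beats total.
150 beats ÷ 50 chords = 3 beats per chord.
(That is a dotted half note.)

3 beats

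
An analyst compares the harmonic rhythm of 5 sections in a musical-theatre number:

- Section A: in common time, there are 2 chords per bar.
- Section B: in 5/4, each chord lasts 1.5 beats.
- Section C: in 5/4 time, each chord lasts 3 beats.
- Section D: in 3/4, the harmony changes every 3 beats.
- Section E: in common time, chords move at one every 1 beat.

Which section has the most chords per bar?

Section E

A: each chord is 2 beats in 4/4, so 2 per bar.
B: each chord is 1.5 beats in 5/4, so 10/3 per bar.
C: each chord is 3 beats in 5/4, so 5/3 per bar.
D: each chord is 3 beats in 3/4, so 1 per bar.
E: each chord is 1 beat in 4/4, so 4 per bar.
Fastest is E at 4 chords/bar.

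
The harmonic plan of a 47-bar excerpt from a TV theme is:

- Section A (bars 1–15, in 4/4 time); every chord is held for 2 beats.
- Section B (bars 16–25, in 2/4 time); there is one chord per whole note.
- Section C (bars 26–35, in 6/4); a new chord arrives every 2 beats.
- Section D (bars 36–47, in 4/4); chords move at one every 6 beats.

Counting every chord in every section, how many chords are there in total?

A: 15 bars × 4 beats = 60 beats; 2 beats/chord → 30 chords.
B: 10 bars × 2 beats = 20 beats; 4 beats/chord → 5 chords.
C: 10 bars × 6 beats = 60 beats; 2 beats/chord → 30 chords.
D: 12 bars × 4 beats = 48 beats; 6 beats/chord → 8 chords.
Total: 30 + 5 + 30 + 8 = 73.

73 chords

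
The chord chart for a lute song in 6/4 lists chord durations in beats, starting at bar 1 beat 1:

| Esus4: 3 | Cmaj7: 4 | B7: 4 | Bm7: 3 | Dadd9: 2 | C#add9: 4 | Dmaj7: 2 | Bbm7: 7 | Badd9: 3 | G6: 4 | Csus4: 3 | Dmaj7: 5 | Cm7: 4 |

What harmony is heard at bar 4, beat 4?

Dmaj7

Beat 4 of bar 4 is beat (4−1)×6 + 4 = 22 overall.
Running totals: Esus4 ends at 3, Cmaj7 ends at 7, B7 ends at 11, Bm7 ends at 14, Dadd9 ends at 16, C#add9 ends at 20, Dmaj7 ends at 22.
Beat 22 falls within Dmaj7.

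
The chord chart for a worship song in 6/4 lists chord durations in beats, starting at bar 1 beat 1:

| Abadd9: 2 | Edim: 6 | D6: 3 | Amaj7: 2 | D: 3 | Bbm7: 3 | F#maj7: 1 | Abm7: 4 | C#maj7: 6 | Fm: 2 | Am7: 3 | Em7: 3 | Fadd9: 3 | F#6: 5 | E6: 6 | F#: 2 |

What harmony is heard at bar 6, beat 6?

Beat 6 of bar 6 is beat (6−1)×6 + 6 = 36 overall.
Running totals: Abadd9 ends at 2, Edim ends at 8, D6 ends at 11, Amaj7 ends at 13, D ends at 16, Bbm7 ends at 19, F#maj7 ends at 20, Abm7 ends at 24, C#maj7 ends at 30, Fm ends at 32, Am7 ends at 35, Em7 ends at 38.
Beat 36 falls within Em7.

Em7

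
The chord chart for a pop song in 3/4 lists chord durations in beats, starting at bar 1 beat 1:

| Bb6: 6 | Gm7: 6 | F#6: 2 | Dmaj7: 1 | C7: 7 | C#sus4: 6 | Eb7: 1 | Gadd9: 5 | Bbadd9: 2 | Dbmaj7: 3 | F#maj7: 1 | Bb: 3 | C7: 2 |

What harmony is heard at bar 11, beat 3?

Gadd9

Beat 3 of bar 11 is beat (11−1)×3 + 3 = 33 overall.
Running totals: Bb6 ends at 6, Gm7 ends at 12, F#6 ends at 14, Dmaj7 ends at 15, C7 ends at 22, C#sus4 ends at 28, Eb7 ends at 29, Gadd9 ends at 34.
Beat 33 falls within Gadd9.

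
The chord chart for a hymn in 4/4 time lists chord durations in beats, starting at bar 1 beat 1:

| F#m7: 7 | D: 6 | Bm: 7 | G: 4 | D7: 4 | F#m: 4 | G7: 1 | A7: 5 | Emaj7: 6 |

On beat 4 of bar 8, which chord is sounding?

Beat 4 of bar 8 is beat (8−1)×4 + 4 = 32 overall.
Running totals: F#m7 ends at 7, D ends at 13, Bm ends at 20, G ends at 24, D7 ends at 28, F#m ends at 32.
Beat 32 falls within F#m.

F#m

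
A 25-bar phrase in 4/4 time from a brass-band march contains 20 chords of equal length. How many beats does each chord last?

5 beats

25 bars × 4 beats/bar = 100 beats total.
100 beats ÷ 20 chords = 5 beats per chord.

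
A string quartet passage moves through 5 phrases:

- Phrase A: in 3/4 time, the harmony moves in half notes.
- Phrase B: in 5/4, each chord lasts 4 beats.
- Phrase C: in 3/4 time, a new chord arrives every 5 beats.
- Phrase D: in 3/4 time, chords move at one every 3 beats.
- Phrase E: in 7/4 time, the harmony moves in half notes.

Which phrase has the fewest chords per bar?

Phrase C

A: each chord is 2 beats in 3/4, so 1.5 per bar.
B: each chord is 4 beats in 5/4, so 1.25 per bar.
C: each chord is 5 beats in 3/4, so 0.6 per bar.
D: each chord is 3 beats in 3/4, so 1 per bar.
E: each chord is 2 beats in 7/4, so 3.5 per bar.
Slowest is C at 0.6 chords/bar.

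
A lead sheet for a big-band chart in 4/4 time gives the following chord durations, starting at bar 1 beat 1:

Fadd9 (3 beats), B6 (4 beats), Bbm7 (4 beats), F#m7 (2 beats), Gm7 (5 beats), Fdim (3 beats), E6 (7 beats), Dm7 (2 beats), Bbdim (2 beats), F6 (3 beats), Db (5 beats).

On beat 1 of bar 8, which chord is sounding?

Dm7

Beat 1 of bar 8 is beat (8−1)×4 + 1 = 29 overall.
Running totals: Fadd9 ends at 3, B6 ends at 7, Bbm7 ends at 11, F#m7 ends at 13, Gm7 ends at 18, Fdim ends at 21, E6 ends at 28, Dm7 ends at 30.
Beat 29 falls within Dm7.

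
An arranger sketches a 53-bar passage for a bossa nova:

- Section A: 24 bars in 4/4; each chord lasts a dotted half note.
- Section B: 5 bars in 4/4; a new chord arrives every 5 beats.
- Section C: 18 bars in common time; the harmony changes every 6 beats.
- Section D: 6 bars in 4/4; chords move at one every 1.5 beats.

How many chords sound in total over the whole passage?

64 chords

A: 24 bars × 4 beats = 96 beats; 3 beats/chord → 32 chords.
B: 5 bars × 4 beats = 20 beats; 5 beats/chord → 4 chords.
C: 18 bars × 4 beats = 72 beats; 6 beats/chord → 12 chords.
D: 6 bars × 4 beats = 24 beats; 1.5 beats/chord → 16 chords.
Total: 32 + 4 + 12 + 16 = 64.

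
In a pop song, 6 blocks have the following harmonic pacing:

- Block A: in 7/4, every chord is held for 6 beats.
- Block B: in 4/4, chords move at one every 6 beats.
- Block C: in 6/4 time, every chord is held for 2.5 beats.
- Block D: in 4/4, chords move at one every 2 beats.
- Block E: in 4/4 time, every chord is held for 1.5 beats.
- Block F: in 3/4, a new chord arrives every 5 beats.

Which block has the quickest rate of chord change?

A: each chord is 6 beats in 7/4, so 7/6 per bar.
B: each chord is 6 beats in 4/4, so 2/3 per bar.
C: each chord is 2.5 beats in 6/4, so 2.4 per bar.
D: each chord is 2 beats in 4/4, so 2 per bar.
E: each chord is 1.5 beats in 4/4, so 8/3 per bar.
F: each chord is 5 beats in 3/4, so 0.6 per bar.
Fastest is E at 8/3 chords/bar.

Block E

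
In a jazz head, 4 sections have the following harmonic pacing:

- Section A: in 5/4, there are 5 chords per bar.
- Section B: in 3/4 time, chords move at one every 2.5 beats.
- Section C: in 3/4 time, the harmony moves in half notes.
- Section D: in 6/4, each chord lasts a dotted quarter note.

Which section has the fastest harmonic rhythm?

A: each chord is 1 beat in 5/4, so 5 per bar.
B: each chord is 2.5 beats in 3/4, so 1.2 per bar.
C: each chord is 2 beats in 3/4, so 1.5 per bar.
D: each chord is 1.5 beats in 6/4, so 4 per bar.
Fastest is A at 5 chords/bar.

Section A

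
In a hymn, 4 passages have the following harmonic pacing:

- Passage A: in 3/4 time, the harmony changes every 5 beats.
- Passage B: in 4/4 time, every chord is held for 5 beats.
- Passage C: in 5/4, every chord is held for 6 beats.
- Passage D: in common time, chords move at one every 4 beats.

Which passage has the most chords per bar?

A: 3 beats/bar ÷ 5 beats/chord = 0.6 chords/bar.
B: 4 beats/bar ÷ 5 beats/chord = 0.8 chords/bar.
C: 5 beats/bar ÷ 6 beats/chord = 5/6 chords/bar.
D: 4 beats/bar ÷ 4 beats/chord = 1 chord/bar.
Fastest is D at 1 chords/bar.

Passage D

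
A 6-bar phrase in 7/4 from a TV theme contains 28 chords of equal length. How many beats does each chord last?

1.5 beats

6 bars × 7 beats/bar = 42 beats total.
42 beats ÷ 28 chords = 1.5 beats per chord.
(That is a dotted quarter note.)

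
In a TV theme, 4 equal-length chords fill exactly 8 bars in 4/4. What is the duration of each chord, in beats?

8 beats

8 bars × 4 beats/bar = 32 beats total.
32 beats ÷ 4 chords = 8 beats per chord.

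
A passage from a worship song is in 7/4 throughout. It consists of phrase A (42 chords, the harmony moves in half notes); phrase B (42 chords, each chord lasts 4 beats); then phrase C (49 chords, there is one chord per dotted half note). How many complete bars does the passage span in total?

A: 42 × 2 = 84 beats = 12 bars.
B: 42 × 4 = 168 beats = 24 bars.
C: 49 × 3 = 147 beats = 21 bars.
Total: 12 + 24 + 21 = 57 bars.

57 bars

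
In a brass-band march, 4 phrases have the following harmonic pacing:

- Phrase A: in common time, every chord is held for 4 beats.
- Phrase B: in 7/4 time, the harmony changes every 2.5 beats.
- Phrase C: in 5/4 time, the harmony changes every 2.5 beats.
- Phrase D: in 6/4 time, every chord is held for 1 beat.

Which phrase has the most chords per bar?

Phrase D

A: 4 beats/bar ÷ 4 beats/chord = 1 chord/bar.
B: 7 beats/bar ÷ 2.5 beats/chord = 2.8 chords/bar.
C: 5 beats/bar ÷ 2.5 beats/chord = 2 chords/bar.
D: 6 beats/bar ÷ 1 beat/chord = 6 chords/bar.
Fastest is D at 6 chords/bar.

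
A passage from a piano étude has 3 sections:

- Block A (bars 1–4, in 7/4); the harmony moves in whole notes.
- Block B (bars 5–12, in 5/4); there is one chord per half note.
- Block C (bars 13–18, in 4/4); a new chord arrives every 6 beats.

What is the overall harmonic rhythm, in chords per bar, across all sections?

31/18 chords per bar

A: 4 bars of 7 beats is 28 beats; at 4 beats each that's 7 chords.
B: 8 bars of 5 beats is 40 beats; at 2 beats each that's 20 chords.
C: 6 bars of 4 beats is 24 beats; at 6 beats each that's 4 chords.
Overall: 31 chords over 18 bars → 31/18 = 31/18 chords per bar.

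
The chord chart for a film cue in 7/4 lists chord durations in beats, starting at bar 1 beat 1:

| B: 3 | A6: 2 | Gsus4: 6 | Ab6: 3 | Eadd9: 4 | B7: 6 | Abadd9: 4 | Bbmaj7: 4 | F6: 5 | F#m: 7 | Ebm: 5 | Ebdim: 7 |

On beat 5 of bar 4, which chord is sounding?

Beat 5 of bar 4 is beat (4−1)×7 + 5 = 26 overall.
Running totals: B ends at 3, A6 ends at 5, Gsus4 ends at 11, Ab6 ends at 14, Eadd9 ends at 18, B7 ends at 24, Abadd9 ends at 28.
Beat 26 falls within Abadd9.

Abadd9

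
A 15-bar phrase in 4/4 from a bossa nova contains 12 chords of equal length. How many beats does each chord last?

15 bars × 4 beats/bar = 60 beats total.
60 beats ÷ 12 chords = 5 beats per chord.

5 beats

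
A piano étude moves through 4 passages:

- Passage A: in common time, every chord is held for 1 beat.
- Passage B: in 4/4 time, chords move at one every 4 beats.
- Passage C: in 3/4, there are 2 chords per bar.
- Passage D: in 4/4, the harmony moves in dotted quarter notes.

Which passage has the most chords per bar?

A: each chord is 1 beat in 4/4, so 4 per bar.
B: each chord is 4 beats in 4/4, so 1 per bar.
C: each chord is 1.5 beats in 3/4, so 2 per bar.
D: each chord is 1.5 beats in 4/4, so 8/3 per bar.
Fastest is A at 4 chords/bar.

Passage A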